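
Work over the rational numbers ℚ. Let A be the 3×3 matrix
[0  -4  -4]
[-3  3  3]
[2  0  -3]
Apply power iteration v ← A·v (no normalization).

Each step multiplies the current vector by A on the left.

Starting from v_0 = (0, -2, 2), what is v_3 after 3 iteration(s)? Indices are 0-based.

v_3 = (0, -72, -6)

v_0 = (0, -2, 2).
v_1 = A·v_0 = (0, 0, -6).
v_2 = A·v_1 = (24, -18, 18).
v_3 = A·v_2 = (0, -72, -6).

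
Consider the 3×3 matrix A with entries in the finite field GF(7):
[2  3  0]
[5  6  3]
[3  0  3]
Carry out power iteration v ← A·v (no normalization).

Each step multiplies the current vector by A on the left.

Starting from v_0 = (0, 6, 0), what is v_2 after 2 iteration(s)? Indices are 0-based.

v_0 = (0, 6, 0).
v_1 = A·v_0 = (4, 1, 0).
v_2 = A·v_1 = (4, 5, 5).

v_2 = (4, 5, 5)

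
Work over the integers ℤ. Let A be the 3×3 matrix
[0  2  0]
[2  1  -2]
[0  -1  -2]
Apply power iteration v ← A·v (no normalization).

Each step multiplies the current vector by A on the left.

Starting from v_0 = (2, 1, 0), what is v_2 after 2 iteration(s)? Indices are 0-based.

v_0 = (2, 1, 0).
v_1 = A·v_0 = (2, 5, -1).
v_2 = A·v_1 = (10, 11, -3).

v_2 = (10, 11, -3)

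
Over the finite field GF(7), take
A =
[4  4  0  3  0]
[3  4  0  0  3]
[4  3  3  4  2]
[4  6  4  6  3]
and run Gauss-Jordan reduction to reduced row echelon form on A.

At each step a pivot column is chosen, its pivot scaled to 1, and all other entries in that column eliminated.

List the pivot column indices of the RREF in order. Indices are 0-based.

pivot(0,0)=4: scale R0 → (1, 1, 0, 6, 0)
  clear (1,0): R1 −= (3)R0 → (0, 1, 0, 3, 3)
  clear (2,0): R2 −= (4)R0 → (0, 6, 3, 1, 2)
  clear (3,0): R3 −= (4)R0 → (0, 2, 4, 3, 3)
pivot(1,1)=1: scale R1 → (0, 1, 0, 3, 3)
  clear (0,1): R0 −= (1)R1 → (1, 0, 0, 3, 4)
  clear (2,1): R2 −= (6)R1 → (0, 0, 3, 4, 5)
  clear (3,1): R3 −= (2)R1 → (0, 0, 4, 4, 4)
pivot(2,2)=3: scale R2 → (0, 0, 1, 6, 4)
  clear (3,2): R3 −= (4)R2 → (0, 0, 0, 1, 2)
pivot(3,3)=1: scale R3 → (0, 0, 0, 1, 2)
  clear (0,3): R0 −= (3)R3 → (1, 0, 0, 0, 5)
  clear (1,3): R1 −= (3)R3 → (0, 1, 0, 0, 4)
  clear (2,3): R2 −= (6)R3 → (0, 0, 1, 0, 6)

pivot columns: 0, 1, 2, 3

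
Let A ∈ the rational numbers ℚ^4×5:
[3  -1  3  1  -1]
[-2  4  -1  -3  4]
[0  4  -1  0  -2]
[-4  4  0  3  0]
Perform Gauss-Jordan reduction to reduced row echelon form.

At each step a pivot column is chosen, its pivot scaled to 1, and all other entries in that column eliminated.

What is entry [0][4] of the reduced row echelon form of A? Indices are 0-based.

M[0][4] = -129/113

step 1: normalize row 0 (÷3) = (1, -1/3, 1, 1/3, -1/3)
  row 1: subtract -2×row0 = (0, 10/3, 1, -7/3, 10/3)
  row 3: subtract -4×row0 = (0, 8/3, 4, 13/3, -4/3)
step 2: normalize row 1 (÷10/3) = (0, 1, 3/10, -7/10, 1)
  row 0: subtract -1/3×row1 = (1, 0, 11/10, 1/10, 0)
  row 2: subtract 4×row1 = (0, 0, -11/5, 14/5, -6)
  row 3: subtract 8/3×row1 = (0, 0, 16/5, 31/5, -4)
step 3: normalize row 2 (÷-11/5) = (0, 0, 1, -14/11, 30/11)
  row 0: subtract 11/10×row2 = (1, 0, 0, 3/2, -3)
  row 1: subtract 3/10×row2 = (0, 1, 0, -7/22, 2/11)
  row 3: subtract 16/5×row2 = (0, 0, 0, 113/11, -140/11)
step 4: normalize row 3 (÷113/11) = (0, 0, 0, 1, -140/113)
  row 0: subtract 3/2×row3 = (1, 0, 0, 0, -129/113)
  row 1: subtract -7/22×row3 = (0, 1, 0, 0, -24/113)
  row 2: subtract -14/11×row3 = (0, 0, 1, 0, 130/113)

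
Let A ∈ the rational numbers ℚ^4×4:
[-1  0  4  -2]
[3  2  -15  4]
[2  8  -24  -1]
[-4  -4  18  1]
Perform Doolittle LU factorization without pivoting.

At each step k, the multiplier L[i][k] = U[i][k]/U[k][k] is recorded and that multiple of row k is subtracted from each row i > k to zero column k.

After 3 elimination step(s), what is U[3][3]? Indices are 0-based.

U[3][3] = 2

k=0: U[0][0]=-1
  eliminate (1,0): mult=-3, new row 1: (0, 2, -3, -2); set L[1][0]=-3
  eliminate (2,0): mult=-2, new row 2: (0, 8, -16, -5); set L[2][0]=-2
  eliminate (3,0): mult=4, new row 3: (0, -4, 2, 9); set L[3][0]=4
k=1: U[1][1]=2
  eliminate (2,1): mult=4, new row 2: (0, 0, -4, 3); set L[2][1]=4
  eliminate (3,1): mult=-2, new row 3: (0, 0, -4, 5); set L[3][1]=-2
k=2: U[2][2]=-4
  eliminate (3,2): mult=1, new row 3: (0, 0, 0, 2); set L[3][2]=1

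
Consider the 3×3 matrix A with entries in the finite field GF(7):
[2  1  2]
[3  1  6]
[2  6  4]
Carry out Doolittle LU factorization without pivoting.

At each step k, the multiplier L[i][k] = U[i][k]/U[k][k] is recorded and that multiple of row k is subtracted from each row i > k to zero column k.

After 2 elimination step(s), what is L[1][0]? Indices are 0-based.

[col 0] pivot 2
  R1 -= 5*R0 → (0, 3, 3)  (L[1][0] := 5)
  R2 -= 1*R0 → (0, 5, 2)  (L[2][0] := 1)
[col 1] pivot 3
  R2 -= 4*R1 → (0, 0, 4)  (L[2][1] := 4)

L[1][0] = 5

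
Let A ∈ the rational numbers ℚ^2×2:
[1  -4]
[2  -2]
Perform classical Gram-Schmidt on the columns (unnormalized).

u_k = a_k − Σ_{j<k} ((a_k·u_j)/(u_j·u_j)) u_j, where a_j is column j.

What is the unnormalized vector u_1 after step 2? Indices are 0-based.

u_1 = (-12/5, 6/5)

Step 1: u_0 = a_0 = (1, 2).
Step 2: u_1 = a_1 − (-8/5)·u_0 = (-12/5, 6/5).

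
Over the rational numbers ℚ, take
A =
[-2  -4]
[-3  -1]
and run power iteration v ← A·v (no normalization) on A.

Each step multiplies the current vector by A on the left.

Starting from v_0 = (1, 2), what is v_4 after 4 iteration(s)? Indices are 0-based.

v_4 = (1060, 815)

v_0 = (1, 2).
v_1 = A·v_0 = (-10, -5).
v_2 = A·v_1 = (40, 35).
v_3 = A·v_2 = (-220, -155).
v_4 = A·v_3 = (1060, 815).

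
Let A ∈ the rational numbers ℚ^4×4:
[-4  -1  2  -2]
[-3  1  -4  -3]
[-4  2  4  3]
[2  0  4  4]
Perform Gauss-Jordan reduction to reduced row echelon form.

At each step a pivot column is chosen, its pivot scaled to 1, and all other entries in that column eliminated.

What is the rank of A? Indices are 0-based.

pivot(0,0)=-4: scale R0 → (1, 1/4, -1/2, 1/2)
  clear (1,0): R1 −= (-3)R0 → (0, 7/4, -11/2, -3/2)
  clear (2,0): R2 −= (-4)R0 → (0, 3, 2, 5)
  clear (3,0): R3 −= (2)R0 → (0, -1/2, 5, 3)
pivot(1,1)=7/4: scale R1 → (0, 1, -22/7, -6/7)
  clear (0,1): R0 −= (1/4)R1 → (1, 0, 2/7, 5/7)
  clear (2,1): R2 −= (3)R1 → (0, 0, 80/7, 53/7)
  clear (3,1): R3 −= (-1/2)R1 → (0, 0, 24/7, 18/7)
pivot(2,2)=80/7: scale R2 → (0, 0, 1, 53/80)
  clear (0,2): R0 −= (2/7)R2 → (1, 0, 0, 21/40)
  clear (1,2): R1 −= (-22/7)R2 → (0, 1, 0, 49/40)
  clear (3,2): R3 −= (24/7)R2 → (0, 0, 0, 3/10)
pivot(3,3)=3/10: scale R3 → (0, 0, 0, 1)
  clear (0,3): R0 −= (21/40)R3 → (1, 0, 0, 0)
  clear (1,3): R1 −= (49/40)R3 → (0, 1, 0, 0)
  clear (2,3): R2 −= (53/80)R3 → (0, 0, 1, 0)

rank = 4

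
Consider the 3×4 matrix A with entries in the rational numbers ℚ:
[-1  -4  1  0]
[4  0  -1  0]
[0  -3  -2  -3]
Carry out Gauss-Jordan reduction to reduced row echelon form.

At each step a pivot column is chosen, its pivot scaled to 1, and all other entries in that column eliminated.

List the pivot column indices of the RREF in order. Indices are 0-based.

pivot columns: 0, 1, 2

step 1: normalize row 0 (÷-1) = (1, 4, -1, 0)
  row 1: subtract 4×row0 = (0, -16, 3, 0)
step 2: normalize row 1 (÷-16) = (0, 1, -3/16, 0)
  row 0: subtract 4×row1 = (1, 0, -1/4, 0)
  row 2: subtract -3×row1 = (0, 0, -41/16, -3)
step 3: normalize row 2 (÷-41/16) = (0, 0, 1, 48/41)
  row 0: subtract -1/4×row2 = (1, 0, 0, 12/41)
  row 1: subtract -3/16×row2 = (0, 1, 0, 9/41)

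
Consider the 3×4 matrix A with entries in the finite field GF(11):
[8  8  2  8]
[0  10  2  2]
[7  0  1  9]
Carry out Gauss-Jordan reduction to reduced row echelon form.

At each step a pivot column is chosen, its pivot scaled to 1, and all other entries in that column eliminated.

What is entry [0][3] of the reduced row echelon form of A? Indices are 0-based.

M[0][3] = 9

[1] R0 /= 8  ⇒  (1, 1, 3, 1)
     R2 -= 7·R0  ⇒  (0, 4, 2, 2)
[2] R1 /= 10  ⇒  (0, 1, 9, 9)
     R0 -= 1·R1  ⇒  (1, 0, 5, 3)
     R2 -= 4·R1  ⇒  (0, 0, 10, 10)
[3] R2 /= 10  ⇒  (0, 0, 1, 1)
     R0 -= 5·R2  ⇒  (1, 0, 0, 9)
     R1 -= 9·R2  ⇒  (0, 1, 0, 0)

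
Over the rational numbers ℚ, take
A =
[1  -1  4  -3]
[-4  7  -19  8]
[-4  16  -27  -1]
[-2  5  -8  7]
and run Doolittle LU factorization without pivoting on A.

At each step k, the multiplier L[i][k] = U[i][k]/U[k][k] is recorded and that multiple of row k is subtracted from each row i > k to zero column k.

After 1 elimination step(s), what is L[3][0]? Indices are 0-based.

L[3][0] = -2

k=0: U[0][0]=1
  eliminate (1,0): mult=-4, new row 1: (0, 3, -3, -4); set L[1][0]=-4
  eliminate (2,0): mult=-4, new row 2: (0, 12, -11, -13); set L[2][0]=-4
  eliminate (3,0): mult=-2, new row 3: (0, 3, 0, 1); set L[3][0]=-2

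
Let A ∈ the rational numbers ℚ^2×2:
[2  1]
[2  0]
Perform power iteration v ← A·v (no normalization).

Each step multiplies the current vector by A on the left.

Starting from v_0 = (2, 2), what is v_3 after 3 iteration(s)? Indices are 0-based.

v_0 = (2, 2).
v_1 = A·v_0 = (6, 4).
v_2 = A·v_1 = (16, 12).
v_3 = A·v_2 = (44, 32).

v_3 = (44, 32)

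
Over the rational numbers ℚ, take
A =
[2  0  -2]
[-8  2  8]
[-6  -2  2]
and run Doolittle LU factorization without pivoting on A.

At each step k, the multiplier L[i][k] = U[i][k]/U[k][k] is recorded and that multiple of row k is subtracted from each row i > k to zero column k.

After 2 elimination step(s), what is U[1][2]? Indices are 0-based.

[col 0] pivot 2
  R1 -= -4*R0 → (0, 2, 0)  (L[1][0] := -4)
  R2 -= -3*R0 → (0, -2, -4)  (L[2][0] := -3)
[col 1] pivot 2
  R2 -= -1*R1 → (0, 0, -4)  (L[2][1] := -1)

U[1][2] = 0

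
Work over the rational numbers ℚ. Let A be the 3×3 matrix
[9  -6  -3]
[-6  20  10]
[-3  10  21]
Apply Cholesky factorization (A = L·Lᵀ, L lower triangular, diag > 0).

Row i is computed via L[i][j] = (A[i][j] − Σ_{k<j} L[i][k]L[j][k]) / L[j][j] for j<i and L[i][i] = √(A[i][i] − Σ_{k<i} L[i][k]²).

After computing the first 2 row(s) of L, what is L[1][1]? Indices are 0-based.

L[1][1] = 4

Step 1: L[0][0] = √(9) = 3.
  L[1][0] = (-6) / L[0][0] = -2.
Step 2: L[1][1] = √(16) = 4.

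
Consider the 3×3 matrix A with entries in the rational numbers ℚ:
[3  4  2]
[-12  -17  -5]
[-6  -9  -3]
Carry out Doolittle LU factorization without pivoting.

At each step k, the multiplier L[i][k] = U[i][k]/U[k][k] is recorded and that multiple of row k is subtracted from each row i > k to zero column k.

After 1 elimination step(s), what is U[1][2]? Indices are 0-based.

Step 1: pivot at (0,0) is 3.
  row1 ← row1 − (-4)·row0  ⇒  L[1][0]=-4, U row1=(0, -1, 3)
  row2 ← row2 − (-2)·row0  ⇒  L[2][0]=-2, U row2=(0, -1, 1)

U[1][2] = 3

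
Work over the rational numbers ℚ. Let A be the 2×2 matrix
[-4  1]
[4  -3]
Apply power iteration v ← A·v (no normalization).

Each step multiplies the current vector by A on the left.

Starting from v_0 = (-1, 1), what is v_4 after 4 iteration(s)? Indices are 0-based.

v_0 = (-1, 1).
v_1 = A·v_0 = (5, -7).
v_2 = A·v_1 = (-27, 41).
v_3 = A·v_2 = (149, -231).
v_4 = A·v_3 = (-827, 1289).

v_4 = (-827, 1289)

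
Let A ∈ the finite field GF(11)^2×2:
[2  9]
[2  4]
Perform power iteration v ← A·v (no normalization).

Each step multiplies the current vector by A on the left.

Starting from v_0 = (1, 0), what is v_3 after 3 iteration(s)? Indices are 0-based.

v_0 = (1, 0).
v_1 = A·v_0 = (2, 2).
v_2 = A·v_1 = (0, 1).
v_3 = A·v_2 = (9, 4).

v_3 = (9, 4)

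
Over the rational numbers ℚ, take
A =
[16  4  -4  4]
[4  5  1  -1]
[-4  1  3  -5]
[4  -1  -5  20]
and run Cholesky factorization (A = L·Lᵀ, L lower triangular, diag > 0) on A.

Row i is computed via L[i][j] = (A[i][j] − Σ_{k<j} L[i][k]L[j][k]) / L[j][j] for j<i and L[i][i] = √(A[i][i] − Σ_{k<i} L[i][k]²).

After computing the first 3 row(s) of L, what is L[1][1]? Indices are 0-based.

L[1][1] = 2

Step 1: L[0][0] = √(16) = 4.
  L[1][0] = (4) / L[0][0] = 1.
Step 2: L[1][1] = √(4) = 2.
  L[2][0] = (-4) / L[0][0] = -1.
  L[2][1] = (2) / L[1][1] = 1.
Step 3: L[2][2] = √(1) = 1.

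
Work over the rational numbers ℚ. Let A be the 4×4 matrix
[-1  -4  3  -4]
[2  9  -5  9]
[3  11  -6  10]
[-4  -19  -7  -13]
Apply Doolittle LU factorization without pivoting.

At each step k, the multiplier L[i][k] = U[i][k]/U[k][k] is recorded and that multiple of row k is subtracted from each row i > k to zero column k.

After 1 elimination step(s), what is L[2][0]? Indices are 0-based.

[col 0] pivot -1
  R1 -= -2*R0 → (0, 1, 1, 1)  (L[1][0] := -2)
  R2 -= -3*R0 → (0, -1, 3, -2)  (L[2][0] := -3)
  R3 -= 4*R0 → (0, -3, -19, 3)  (L[3][0] := 4)

L[2][0] = -3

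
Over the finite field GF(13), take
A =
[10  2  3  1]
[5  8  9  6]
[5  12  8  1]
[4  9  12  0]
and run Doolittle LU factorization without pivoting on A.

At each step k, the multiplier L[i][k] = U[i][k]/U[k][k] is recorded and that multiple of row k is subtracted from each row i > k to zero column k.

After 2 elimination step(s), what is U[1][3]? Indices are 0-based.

k=0: U[0][0]=10
  eliminate (1,0): mult=7, new row 1: (0, 7, 1, 12); set L[1][0]=7
  eliminate (2,0): mult=7, new row 2: (0, 11, 0, 7); set L[2][0]=7
  eliminate (3,0): mult=3, new row 3: (0, 3, 3, 10); set L[3][0]=3
k=1: U[1][1]=7
  eliminate (2,1): mult=9, new row 2: (0, 0, 4, 3); set L[2][1]=9
  eliminate (3,1): mult=6, new row 3: (0, 0, 10, 3); set L[3][1]=6

U[1][3] = 12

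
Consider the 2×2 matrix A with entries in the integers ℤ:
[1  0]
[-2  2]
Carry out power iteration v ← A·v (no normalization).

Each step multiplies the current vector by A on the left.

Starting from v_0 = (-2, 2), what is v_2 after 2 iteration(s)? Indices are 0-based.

v_0 = (-2, 2).
v_1 = A·v_0 = (-2, 8).
v_2 = A·v_1 = (-2, 20).

v_2 = (-2, 20)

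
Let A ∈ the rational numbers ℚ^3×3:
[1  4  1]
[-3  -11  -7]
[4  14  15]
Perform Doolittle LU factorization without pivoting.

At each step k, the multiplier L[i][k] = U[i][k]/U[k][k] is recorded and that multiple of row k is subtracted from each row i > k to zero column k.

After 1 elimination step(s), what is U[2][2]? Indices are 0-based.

[col 0] pivot 1
  R1 -= -3*R0 → (0, 1, -4)  (L[1][0] := -3)
  R2 -= 4*R0 → (0, -2, 11)  (L[2][0] := 4)

U[2][2] = 11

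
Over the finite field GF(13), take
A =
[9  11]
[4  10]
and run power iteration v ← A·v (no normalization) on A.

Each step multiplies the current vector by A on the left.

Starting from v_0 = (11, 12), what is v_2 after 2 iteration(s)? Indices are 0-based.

v_2 = (9, 3)

v_0 = (11, 12).
v_1 = A·v_0 = (10, 8).
v_2 = A·v_1 = (9, 3).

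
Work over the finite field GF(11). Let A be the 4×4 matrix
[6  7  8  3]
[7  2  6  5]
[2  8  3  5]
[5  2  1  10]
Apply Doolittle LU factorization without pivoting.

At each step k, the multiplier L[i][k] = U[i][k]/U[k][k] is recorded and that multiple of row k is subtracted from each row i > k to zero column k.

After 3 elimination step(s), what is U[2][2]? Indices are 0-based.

U[2][2] = 5

k=0: U[0][0]=6
  eliminate (1,0): mult=3, new row 1: (0, 3, 4, 7); set L[1][0]=3
  eliminate (2,0): mult=4, new row 2: (0, 2, 4, 4); set L[2][0]=4
  eliminate (3,0): mult=10, new row 3: (0, 9, 9, 2); set L[3][0]=10
k=1: U[1][1]=3
  eliminate (2,1): mult=8, new row 2: (0, 0, 5, 3); set L[2][1]=8
  eliminate (3,1): mult=3, new row 3: (0, 0, 8, 3); set L[3][1]=3
k=2: U[2][2]=5
  eliminate (3,2): mult=6, new row 3: (0, 0, 0, 7); set L[3][2]=6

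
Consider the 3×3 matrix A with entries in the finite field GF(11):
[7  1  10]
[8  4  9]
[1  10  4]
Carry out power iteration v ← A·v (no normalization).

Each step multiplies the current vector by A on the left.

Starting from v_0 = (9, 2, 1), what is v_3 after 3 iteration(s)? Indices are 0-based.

v_0 = (9, 2, 1).
v_1 = A·v_0 = (9, 1, 0).
v_2 = A·v_1 = (9, 10, 8).
v_3 = A·v_2 = (10, 8, 9).

v_3 = (10, 8, 9)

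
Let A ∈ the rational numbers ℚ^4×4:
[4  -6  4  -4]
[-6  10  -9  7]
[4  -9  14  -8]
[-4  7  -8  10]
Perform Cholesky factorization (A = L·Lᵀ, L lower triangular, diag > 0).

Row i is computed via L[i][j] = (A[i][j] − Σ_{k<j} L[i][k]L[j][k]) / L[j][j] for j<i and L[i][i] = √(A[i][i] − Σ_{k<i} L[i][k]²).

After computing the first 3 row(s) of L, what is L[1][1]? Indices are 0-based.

L[1][1] = 1

Step 1: L[0][0] = √(4) = 2.
  L[1][0] = (-6) / L[0][0] = -3.
Step 2: L[1][1] = √(1) = 1.
  L[2][0] = (4) / L[0][0] = 2.
  L[2][1] = (-3) / L[1][1] = -3.
Step 3: L[2][2] = √(1) = 1.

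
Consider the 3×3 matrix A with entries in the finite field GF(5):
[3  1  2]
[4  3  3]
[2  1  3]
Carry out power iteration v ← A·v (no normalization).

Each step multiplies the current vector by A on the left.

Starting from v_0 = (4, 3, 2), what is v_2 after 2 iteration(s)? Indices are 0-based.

v_0 = (4, 3, 2).
v_1 = A·v_0 = (4, 1, 2).
v_2 = A·v_1 = (2, 0, 0).

v_2 = (2, 0, 0)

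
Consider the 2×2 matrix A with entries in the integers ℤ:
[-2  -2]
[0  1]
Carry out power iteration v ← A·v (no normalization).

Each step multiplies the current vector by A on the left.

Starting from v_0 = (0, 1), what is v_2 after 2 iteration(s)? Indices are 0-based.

v_0 = (0, 1).
v_1 = A·v_0 = (-2, 1).
v_2 = A·v_1 = (2, 1).

v_2 = (2, 1)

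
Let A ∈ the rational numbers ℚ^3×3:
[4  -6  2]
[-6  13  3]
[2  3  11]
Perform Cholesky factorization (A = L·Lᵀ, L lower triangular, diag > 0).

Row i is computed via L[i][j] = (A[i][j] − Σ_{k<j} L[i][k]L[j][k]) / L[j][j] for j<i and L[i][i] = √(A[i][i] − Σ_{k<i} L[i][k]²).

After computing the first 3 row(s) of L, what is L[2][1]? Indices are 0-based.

L[2][1] = 3

Step 1: L[0][0] = √(4) = 2.
  L[1][0] = (-6) / L[0][0] = -3.
Step 2: L[1][1] = √(4) = 2.
  L[2][0] = (2) / L[0][0] = 1.
  L[2][1] = (6) / L[1][1] = 3.
Step 3: L[2][2] = √(1) = 1.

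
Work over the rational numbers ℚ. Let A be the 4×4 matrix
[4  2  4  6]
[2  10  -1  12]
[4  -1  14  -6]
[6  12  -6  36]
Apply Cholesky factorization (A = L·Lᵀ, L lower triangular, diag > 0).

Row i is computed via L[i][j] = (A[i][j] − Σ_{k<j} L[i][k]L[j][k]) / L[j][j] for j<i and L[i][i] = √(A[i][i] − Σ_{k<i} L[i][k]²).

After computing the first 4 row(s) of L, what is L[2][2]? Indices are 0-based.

Step 1: L[0][0] = √(4) = 2.
  L[1][0] = (2) / L[0][0] = 1.
Step 2: L[1][1] = √(9) = 3.
  L[2][0] = (4) / L[0][0] = 2.
  L[2][1] = (-3) / L[1][1] = -1.
Step 3: L[2][2] = √(9) = 3.
  L[3][0] = (6) / L[0][0] = 3.
  L[3][1] = (9) / L[1][1] = 3.
  L[3][2] = (-9) / L[2][2] = -3.
Step 4: L[3][3] = √(9) = 3.

L[2][2] = 3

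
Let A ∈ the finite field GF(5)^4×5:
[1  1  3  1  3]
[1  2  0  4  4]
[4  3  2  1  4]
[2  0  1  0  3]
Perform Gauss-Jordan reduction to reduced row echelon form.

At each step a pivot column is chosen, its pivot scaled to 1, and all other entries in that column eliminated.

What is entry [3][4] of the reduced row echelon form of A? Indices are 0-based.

M[3][4] = 2

pivot(0,0)=1: scale R0 → (1, 1, 3, 1, 3)
  clear (1,0): R1 −= (1)R0 → (0, 1, 2, 3, 1)
  clear (2,0): R2 −= (4)R0 → (0, 4, 0, 2, 2)
  clear (3,0): R3 −= (2)R0 → (0, 3, 0, 3, 2)
pivot(1,1)=1: scale R1 → (0, 1, 2, 3, 1)
  clear (0,1): R0 −= (1)R1 → (1, 0, 1, 3, 2)
  clear (2,1): R2 −= (4)R1 → (0, 0, 2, 0, 3)
  clear (3,1): R3 −= (3)R1 → (0, 0, 4, 4, 4)
pivot(2,2)=2: scale R2 → (0, 0, 1, 0, 4)
  clear (0,2): R0 −= (1)R2 → (1, 0, 0, 3, 3)
  clear (1,2): R1 −= (2)R2 → (0, 1, 0, 3, 3)
  clear (3,2): R3 −= (4)R2 → (0, 0, 0, 4, 3)
pivot(3,3)=4: scale R3 → (0, 0, 0, 1, 2)
  clear (0,3): R0 −= (3)R3 → (1, 0, 0, 0, 2)
  clear (1,3): R1 −= (3)R3 → (0, 1, 0, 0, 2)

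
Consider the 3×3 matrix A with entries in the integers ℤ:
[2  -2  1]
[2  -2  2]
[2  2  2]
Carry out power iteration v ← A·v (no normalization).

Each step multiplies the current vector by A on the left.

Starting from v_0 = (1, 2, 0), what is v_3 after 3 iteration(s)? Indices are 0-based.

v_0 = (1, 2, 0).
v_1 = A·v_0 = (-2, -2, 6).
v_2 = A·v_1 = (6, 12, 4).
v_3 = A·v_2 = (-8, -4, 44).

v_3 = (-8, -4, 44)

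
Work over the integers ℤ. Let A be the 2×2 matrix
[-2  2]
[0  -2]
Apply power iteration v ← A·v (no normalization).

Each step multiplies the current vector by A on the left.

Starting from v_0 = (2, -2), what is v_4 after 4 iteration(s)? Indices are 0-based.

v_0 = (2, -2).
v_1 = A·v_0 = (-8, 4).
v_2 = A·v_1 = (24, -8).
v_3 = A·v_2 = (-64, 16).
v_4 = A·v_3 = (160, -32).

v_4 = (160, -32)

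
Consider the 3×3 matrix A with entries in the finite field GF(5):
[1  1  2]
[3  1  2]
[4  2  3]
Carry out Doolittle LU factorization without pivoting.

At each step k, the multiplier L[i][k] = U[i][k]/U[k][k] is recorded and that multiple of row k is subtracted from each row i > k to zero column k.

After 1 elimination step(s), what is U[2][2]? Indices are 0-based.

U[2][2] = 0

k=0: U[0][0]=1
  eliminate (1,0): mult=3, new row 1: (0, 3, 1); set L[1][0]=3
  eliminate (2,0): mult=4, new row 2: (0, 3, 0); set L[2][0]=4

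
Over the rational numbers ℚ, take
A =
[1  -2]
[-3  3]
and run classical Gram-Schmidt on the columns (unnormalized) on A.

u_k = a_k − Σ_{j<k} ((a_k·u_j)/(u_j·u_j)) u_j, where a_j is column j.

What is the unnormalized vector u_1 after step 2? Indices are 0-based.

u_1 = (-9/10, -3/10)

Step 1: u_0 = a_0 = (1, -3).
Step 2: u_1 = a_1 − (-11/10)·u_0 = (-9/10, -3/10).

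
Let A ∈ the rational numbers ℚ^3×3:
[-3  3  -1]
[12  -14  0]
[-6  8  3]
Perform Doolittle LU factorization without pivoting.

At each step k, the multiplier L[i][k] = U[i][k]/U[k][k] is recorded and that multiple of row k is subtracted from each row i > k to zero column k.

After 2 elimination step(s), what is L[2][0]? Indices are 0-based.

[col 0] pivot -3
  R1 -= -4*R0 → (0, -2, -4)  (L[1][0] := -4)
  R2 -= 2*R0 → (0, 2, 5)  (L[2][0] := 2)
[col 1] pivot -2
  R2 -= -1*R1 → (0, 0, 1)  (L[2][1] := -1)

L[2][0] = 2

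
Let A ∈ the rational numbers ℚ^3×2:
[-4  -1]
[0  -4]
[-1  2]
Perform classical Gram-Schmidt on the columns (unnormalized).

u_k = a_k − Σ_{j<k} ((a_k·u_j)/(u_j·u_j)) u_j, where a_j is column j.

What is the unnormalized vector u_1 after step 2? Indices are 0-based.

u_1 = (-9/17, -4, 36/17)

Step 1: u_0 = a_0 = (-4, 0, -1).
Step 2: u_1 = a_1 − (2/17)·u_0 = (-9/17, -4, 36/17).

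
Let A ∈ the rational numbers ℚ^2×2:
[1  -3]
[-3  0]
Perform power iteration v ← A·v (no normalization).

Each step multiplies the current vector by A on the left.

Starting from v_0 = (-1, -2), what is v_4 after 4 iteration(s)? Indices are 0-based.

v_4 = (5, -123)

v_0 = (-1, -2).
v_1 = A·v_0 = (5, 3).
v_2 = A·v_1 = (-4, -15).
v_3 = A·v_2 = (41, 12).
v_4 = A·v_3 = (5, -123).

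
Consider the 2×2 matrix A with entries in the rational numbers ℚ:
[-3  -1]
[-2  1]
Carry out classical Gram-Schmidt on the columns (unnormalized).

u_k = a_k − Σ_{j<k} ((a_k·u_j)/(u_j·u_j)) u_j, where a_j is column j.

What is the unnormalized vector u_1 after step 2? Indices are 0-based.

Step 1: u_0 = a_0 = (-3, -2).
Step 2: u_1 = a_1 − (1/13)·u_0 = (-10/13, 15/13).

u_1 = (-10/13, 15/13)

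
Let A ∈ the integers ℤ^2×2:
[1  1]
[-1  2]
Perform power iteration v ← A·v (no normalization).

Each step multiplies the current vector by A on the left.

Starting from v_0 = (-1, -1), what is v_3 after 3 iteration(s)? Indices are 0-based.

v_3 = (-3, 3)

v_0 = (-1, -1).
v_1 = A·v_0 = (-2, -1).
v_2 = A·v_1 = (-3, 0).
v_3 = A·v_2 = (-3, 3).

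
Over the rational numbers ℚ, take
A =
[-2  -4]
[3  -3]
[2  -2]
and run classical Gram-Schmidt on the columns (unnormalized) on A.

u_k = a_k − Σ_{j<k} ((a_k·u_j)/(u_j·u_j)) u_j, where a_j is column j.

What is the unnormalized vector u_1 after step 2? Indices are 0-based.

u_1 = (-78/17, -36/17, -24/17)

Step 1: u_0 = a_0 = (-2, 3, 2).
Step 2: u_1 = a_1 − (-5/17)·u_0 = (-78/17, -36/17, -24/17).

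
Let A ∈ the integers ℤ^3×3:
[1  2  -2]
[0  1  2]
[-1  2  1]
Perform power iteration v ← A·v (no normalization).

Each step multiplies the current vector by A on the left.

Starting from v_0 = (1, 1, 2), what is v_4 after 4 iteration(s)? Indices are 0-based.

v_0 = (1, 1, 2).
v_1 = A·v_0 = (-1, 5, 3).
v_2 = A·v_1 = (3, 11, 14).
v_3 = A·v_2 = (-3, 39, 33).
v_4 = A·v_3 = (9, 105, 114).

v_4 = (9, 105, 114)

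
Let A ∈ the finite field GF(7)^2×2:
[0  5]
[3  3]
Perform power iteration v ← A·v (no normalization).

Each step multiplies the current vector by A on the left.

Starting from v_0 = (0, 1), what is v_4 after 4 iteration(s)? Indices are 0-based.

v_0 = (0, 1).
v_1 = A·v_0 = (5, 3).
v_2 = A·v_1 = (1, 3).
v_3 = A·v_2 = (1, 5).
v_4 = A·v_3 = (4, 4).

v_4 = (4, 4)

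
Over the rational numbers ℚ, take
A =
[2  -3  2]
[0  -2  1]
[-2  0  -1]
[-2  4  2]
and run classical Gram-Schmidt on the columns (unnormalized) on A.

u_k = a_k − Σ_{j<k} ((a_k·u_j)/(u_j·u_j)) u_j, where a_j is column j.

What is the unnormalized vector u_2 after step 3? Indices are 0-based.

u_2 = (34/19, 26/19, -9/38, 77/38)

Step 1: u_0 = a_0 = (2, 0, -2, -2).
Step 2: u_1 = a_1 − (-7/6)·u_0 = (-2/3, -2, -7/3, 5/3).
Step 3: u_2 = a_2 − (1/6)·u_0 − (7/38)·u_1 = (34/19, 26/19, -9/38, 77/38).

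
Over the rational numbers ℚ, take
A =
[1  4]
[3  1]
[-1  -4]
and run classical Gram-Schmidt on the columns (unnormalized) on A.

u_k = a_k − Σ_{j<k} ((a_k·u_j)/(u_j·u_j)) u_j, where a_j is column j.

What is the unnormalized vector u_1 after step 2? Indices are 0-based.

u_1 = (3, -2, -3)

Step 1: u_0 = a_0 = (1, 3, -1).
Step 2: u_1 = a_1 − (1)·u_0 = (3, -2, -3).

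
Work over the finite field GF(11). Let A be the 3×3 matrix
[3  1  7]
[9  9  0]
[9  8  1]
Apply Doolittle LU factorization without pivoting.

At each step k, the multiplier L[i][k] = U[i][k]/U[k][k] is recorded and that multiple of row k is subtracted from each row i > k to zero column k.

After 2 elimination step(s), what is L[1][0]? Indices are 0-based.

Step 1: pivot at (0,0) is 3.
  row1 ← row1 − (3)·row0  ⇒  L[1][0]=3, U row1=(0, 6, 1)
  row2 ← row2 − (3)·row0  ⇒  L[2][0]=3, U row2=(0, 5, 2)
Step 2: pivot at (1,1) is 6.
  row2 ← row2 − (10)·row1  ⇒  L[2][1]=10, U row2=(0, 0, 3)

L[1][0] = 3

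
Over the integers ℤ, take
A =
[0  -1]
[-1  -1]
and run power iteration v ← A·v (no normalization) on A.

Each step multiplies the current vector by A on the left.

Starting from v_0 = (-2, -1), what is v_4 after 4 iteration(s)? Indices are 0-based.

v_4 = (-7, -11)

v_0 = (-2, -1).
v_1 = A·v_0 = (1, 3).
v_2 = A·v_1 = (-3, -4).
v_3 = A·v_2 = (4, 7).
v_4 = A·v_3 = (-7, -11).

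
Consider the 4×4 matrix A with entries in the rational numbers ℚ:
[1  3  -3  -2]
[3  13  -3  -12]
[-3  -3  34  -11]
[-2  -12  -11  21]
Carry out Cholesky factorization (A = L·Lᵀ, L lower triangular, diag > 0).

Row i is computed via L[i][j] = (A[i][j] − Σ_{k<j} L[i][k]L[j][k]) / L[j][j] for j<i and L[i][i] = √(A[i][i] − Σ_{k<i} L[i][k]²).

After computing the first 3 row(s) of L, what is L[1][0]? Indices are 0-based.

L[1][0] = 3

Step 1: L[0][0] = √(1) = 1.
  L[1][0] = (3) / L[0][0] = 3.
Step 2: L[1][1] = √(4) = 2.
  L[2][0] = (-3) / L[0][0] = -3.
  L[2][1] = (6) / L[1][1] = 3.
Step 3: L[2][2] = √(16) = 4.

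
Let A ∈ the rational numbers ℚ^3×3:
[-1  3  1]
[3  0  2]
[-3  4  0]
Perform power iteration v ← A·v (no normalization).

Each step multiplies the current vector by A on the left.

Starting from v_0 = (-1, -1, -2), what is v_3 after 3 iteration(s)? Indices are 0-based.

v_3 = (-40, -86, -2)

v_0 = (-1, -1, -2).
v_1 = A·v_0 = (-4, -7, -1).
v_2 = A·v_1 = (-18, -14, -16).
v_3 = A·v_2 = (-40, -86, -2).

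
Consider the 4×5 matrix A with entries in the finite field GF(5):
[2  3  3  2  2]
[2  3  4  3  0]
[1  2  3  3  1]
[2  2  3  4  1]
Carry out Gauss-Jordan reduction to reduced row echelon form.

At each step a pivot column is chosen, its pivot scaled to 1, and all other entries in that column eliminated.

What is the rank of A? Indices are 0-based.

rank = 4

step 1: normalize row 0 (÷2) = (1, 4, 4, 1, 1)
  row 1: subtract 2×row0 = (0, 0, 1, 1, 3)
  row 2: subtract 1×row0 = (0, 3, 4, 2, 0)
  row 3: subtract 2×row0 = (0, 4, 0, 2, 4)
step 2: exchange rows 1,2
step 2: normalize row 1 (÷3) = (0, 1, 3, 4, 0)
  row 0: subtract 4×row1 = (1, 0, 2, 0, 1)
  row 3: subtract 4×row1 = (0, 0, 3, 1, 4)
step 3: normalize row 2 (÷1) = (0, 0, 1, 1, 3)
  row 0: subtract 2×row2 = (1, 0, 0, 3, 0)
  row 1: subtract 3×row2 = (0, 1, 0, 1, 1)
  row 3: subtract 3×row2 = (0, 0, 0, 3, 0)
step 4: normalize row 3 (÷3) = (0, 0, 0, 1, 0)
  row 0: subtract 3×row3 = (1, 0, 0, 0, 0)
  row 1: subtract 1×row3 = (0, 1, 0, 0, 1)
  row 2: subtract 1×row3 = (0, 0, 1, 0, 3)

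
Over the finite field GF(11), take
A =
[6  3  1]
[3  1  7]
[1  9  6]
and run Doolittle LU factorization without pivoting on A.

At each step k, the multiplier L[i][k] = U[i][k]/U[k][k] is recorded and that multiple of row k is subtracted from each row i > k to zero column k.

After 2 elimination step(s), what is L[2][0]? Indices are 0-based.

[col 0] pivot 6
  R1 -= 6*R0 → (0, 5, 1)  (L[1][0] := 6)
  R2 -= 2*R0 → (0, 3, 4)  (L[2][0] := 2)
[col 1] pivot 5
  R2 -= 5*R1 → (0, 0, 10)  (L[2][1] := 5)

L[2][0] = 2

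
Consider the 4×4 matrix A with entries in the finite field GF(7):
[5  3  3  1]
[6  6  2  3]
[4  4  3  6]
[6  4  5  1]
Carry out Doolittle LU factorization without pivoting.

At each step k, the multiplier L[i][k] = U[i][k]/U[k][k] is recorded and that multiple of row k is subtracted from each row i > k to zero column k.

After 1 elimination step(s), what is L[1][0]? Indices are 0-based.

L[1][0] = 4

Step 1: pivot at (0,0) is 5.
  row1 ← row1 − (4)·row0  ⇒  L[1][0]=4, U row1=(0, 1, 4, 6)
  row2 ← row2 − (5)·row0  ⇒  L[2][0]=5, U row2=(0, 3, 2, 1)
  row3 ← row3 − (4)·row0  ⇒  L[3][0]=4, U row3=(0, 6, 0, 4)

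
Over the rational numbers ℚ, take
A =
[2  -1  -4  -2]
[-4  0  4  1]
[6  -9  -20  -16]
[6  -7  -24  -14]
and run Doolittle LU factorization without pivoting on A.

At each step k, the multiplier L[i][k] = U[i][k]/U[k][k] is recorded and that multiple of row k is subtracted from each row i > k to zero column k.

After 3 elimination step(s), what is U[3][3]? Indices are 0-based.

U[3][3] = -3

k=0: U[0][0]=2
  eliminate (1,0): mult=-2, new row 1: (0, -2, -4, -3); set L[1][0]=-2
  eliminate (2,0): mult=3, new row 2: (0, -6, -8, -10); set L[2][0]=3
  eliminate (3,0): mult=3, new row 3: (0, -4, -12, -8); set L[3][0]=3
k=1: U[1][1]=-2
  eliminate (2,1): mult=3, new row 2: (0, 0, 4, -1); set L[2][1]=3
  eliminate (3,1): mult=2, new row 3: (0, 0, -4, -2); set L[3][1]=2
k=2: U[2][2]=4
  eliminate (3,2): mult=-1, new row 3: (0, 0, 0, -3); set L[3][2]=-1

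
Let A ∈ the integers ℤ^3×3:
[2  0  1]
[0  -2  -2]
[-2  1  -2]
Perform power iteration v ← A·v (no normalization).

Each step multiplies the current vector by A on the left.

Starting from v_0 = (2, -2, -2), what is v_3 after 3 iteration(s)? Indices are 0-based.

v_0 = (2, -2, -2).
v_1 = A·v_0 = (2, 8, -2).
v_2 = A·v_1 = (2, -12, 8).
v_3 = A·v_2 = (12, 8, -32).

v_3 = (12, 8, -32)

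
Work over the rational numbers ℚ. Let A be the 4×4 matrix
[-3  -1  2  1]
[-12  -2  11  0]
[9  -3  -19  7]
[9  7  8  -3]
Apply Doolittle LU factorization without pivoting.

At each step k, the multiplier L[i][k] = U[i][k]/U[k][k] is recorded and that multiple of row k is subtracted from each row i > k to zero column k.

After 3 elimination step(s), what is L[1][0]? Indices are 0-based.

k=0: U[0][0]=-3
  eliminate (1,0): mult=4, new row 1: (0, 2, 3, -4); set L[1][0]=4
  eliminate (2,0): mult=-3, new row 2: (0, -6, -13, 10); set L[2][0]=-3
  eliminate (3,0): mult=-3, new row 3: (0, 4, 14, 0); set L[3][0]=-3
k=1: U[1][1]=2
  eliminate (2,1): mult=-3, new row 2: (0, 0, -4, -2); set L[2][1]=-3
  eliminate (3,1): mult=2, new row 3: (0, 0, 8, 8); set L[3][1]=2
k=2: U[2][2]=-4
  eliminate (3,2): mult=-2, new row 3: (0, 0, 0, 4); set L[3][2]=-2

L[1][0] = 4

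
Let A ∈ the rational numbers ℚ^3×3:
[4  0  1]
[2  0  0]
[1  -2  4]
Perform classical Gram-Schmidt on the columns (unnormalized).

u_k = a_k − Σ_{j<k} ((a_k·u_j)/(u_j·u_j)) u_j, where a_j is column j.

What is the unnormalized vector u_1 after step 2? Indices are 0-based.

Step 1: u_0 = a_0 = (4, 2, 1).
Step 2: u_1 = a_1 − (-2/21)·u_0 = (8/21, 4/21, -40/21).

u_1 = (8/21, 4/21, -40/21)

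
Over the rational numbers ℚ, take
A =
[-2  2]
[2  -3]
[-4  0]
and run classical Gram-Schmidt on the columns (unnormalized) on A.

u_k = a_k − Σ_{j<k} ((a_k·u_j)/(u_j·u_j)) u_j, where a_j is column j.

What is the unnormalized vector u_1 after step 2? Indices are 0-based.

Step 1: u_0 = a_0 = (-2, 2, -4).
Step 2: u_1 = a_1 − (-5/12)·u_0 = (7/6, -13/6, -5/3).

u_1 = (7/6, -13/6, -5/3)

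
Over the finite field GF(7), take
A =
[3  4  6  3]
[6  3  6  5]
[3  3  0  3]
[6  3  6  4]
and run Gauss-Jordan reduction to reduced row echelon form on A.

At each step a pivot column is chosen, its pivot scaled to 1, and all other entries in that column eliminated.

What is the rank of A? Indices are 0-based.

rank = 4

pivot(0,0)=3: scale R0 → (1, 6, 2, 1)
  clear (1,0): R1 −= (6)R0 → (0, 2, 1, 6)
  clear (2,0): R2 −= (3)R0 → (0, 6, 1, 0)
  clear (3,0): R3 −= (6)R0 → (0, 2, 1, 5)
pivot(1,1)=2: scale R1 → (0, 1, 4, 3)
  clear (0,1): R0 −= (6)R1 → (1, 0, 6, 4)
  clear (2,1): R2 −= (6)R1 → (0, 0, 5, 3)
  clear (3,1): R3 −= (2)R1 → (0, 0, 0, 6)
pivot(2,2)=5: scale R2 → (0, 0, 1, 2)
  clear (0,2): R0 −= (6)R2 → (1, 0, 0, 6)
  clear (1,2): R1 −= (4)R2 → (0, 1, 0, 2)
pivot(3,3)=6: scale R3 → (0, 0, 0, 1)
  clear (0,3): R0 −= (6)R3 → (1, 0, 0, 0)
  clear (1,3): R1 −= (2)R3 → (0, 1, 0, 0)
  clear (2,3): R2 −= (2)R3 → (0, 0, 1, 0)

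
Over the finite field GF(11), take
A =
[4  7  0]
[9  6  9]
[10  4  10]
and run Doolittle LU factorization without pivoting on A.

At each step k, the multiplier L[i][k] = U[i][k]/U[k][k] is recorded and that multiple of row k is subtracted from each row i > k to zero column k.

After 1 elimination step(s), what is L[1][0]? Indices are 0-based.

L[1][0] = 5

Step 1: pivot at (0,0) is 4.
  row1 ← row1 − (5)·row0  ⇒  L[1][0]=5, U row1=(0, 4, 9)
  row2 ← row2 − (8)·row0  ⇒  L[2][0]=8, U row2=(0, 3, 10)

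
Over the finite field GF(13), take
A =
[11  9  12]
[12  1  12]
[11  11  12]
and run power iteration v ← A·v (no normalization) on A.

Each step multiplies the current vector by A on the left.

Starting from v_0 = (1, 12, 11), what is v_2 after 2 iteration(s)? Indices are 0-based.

v_0 = (1, 12, 11).
v_1 = A·v_0 = (4, 0, 2).
v_2 = A·v_1 = (3, 7, 3).

v_2 = (3, 7, 3)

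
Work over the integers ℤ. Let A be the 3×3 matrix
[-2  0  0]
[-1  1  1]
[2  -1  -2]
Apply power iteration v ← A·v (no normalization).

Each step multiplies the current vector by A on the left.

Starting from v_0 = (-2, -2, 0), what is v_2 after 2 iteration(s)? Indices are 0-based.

v_0 = (-2, -2, 0).
v_1 = A·v_0 = (4, 0, -2).
v_2 = A·v_1 = (-8, -6, 12).

v_2 = (-8, -6, 12)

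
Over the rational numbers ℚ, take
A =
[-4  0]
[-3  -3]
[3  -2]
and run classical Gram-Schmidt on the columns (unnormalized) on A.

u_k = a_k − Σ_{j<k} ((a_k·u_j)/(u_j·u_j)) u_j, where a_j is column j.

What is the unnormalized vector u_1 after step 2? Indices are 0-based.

u_1 = (6/17, -93/34, -77/34)

Step 1: u_0 = a_0 = (-4, -3, 3).
Step 2: u_1 = a_1 − (3/34)·u_0 = (6/17, -93/34, -77/34).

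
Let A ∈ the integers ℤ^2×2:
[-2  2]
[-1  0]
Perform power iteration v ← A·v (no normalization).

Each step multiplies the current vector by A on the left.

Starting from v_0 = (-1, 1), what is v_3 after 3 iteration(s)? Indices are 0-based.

v_0 = (-1, 1).
v_1 = A·v_0 = (4, 1).
v_2 = A·v_1 = (-6, -4).
v_3 = A·v_2 = (4, 6).

v_3 = (4, 6)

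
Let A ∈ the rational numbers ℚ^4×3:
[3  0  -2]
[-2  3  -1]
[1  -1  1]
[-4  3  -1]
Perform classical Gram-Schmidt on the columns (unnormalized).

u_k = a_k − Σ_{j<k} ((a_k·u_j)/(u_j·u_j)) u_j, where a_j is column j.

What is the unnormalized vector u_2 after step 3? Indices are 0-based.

Step 1: u_0 = a_0 = (3, -2, 1, -4).
Step 2: u_1 = a_1 − (-19/30)·u_0 = (19/10, 26/15, -11/30, 7/15).
Step 3: u_2 = a_2 − (1/30)·u_0 − (-191/209)·u_1 = (-4/11, 136/209, 12/19, -92/209).

u_2 = (-4/11, 136/209, 12/19, -92/209)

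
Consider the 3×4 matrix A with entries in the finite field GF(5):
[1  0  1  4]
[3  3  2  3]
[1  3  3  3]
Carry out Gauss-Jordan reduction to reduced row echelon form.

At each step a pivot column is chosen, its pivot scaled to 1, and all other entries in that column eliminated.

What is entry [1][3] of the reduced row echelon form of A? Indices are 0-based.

M[1][3] = 4

[1] R0 /= 1  ⇒  (1, 0, 1, 4)
     R1 -= 3·R0  ⇒  (0, 3, 4, 1)
     R2 -= 1·R0  ⇒  (0, 3, 2, 4)
[2] R1 /= 3  ⇒  (0, 1, 3, 2)
     R2 -= 3·R1  ⇒  (0, 0, 3, 3)
[3] R2 /= 3  ⇒  (0, 0, 1, 1)
     R0 -= 1·R2  ⇒  (1, 0, 0, 3)
     R1 -= 3·R2  ⇒  (0, 1, 0, 4)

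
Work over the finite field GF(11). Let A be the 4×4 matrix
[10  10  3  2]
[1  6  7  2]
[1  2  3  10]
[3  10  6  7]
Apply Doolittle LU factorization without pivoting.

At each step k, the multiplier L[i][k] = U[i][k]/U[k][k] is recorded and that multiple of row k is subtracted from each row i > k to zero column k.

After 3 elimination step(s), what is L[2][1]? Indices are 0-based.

[col 0] pivot 10
  R1 -= 10*R0 → (0, 5, 10, 4)  (L[1][0] := 10)
  R2 -= 10*R0 → (0, 1, 6, 1)  (L[2][0] := 10)
  R3 -= 8*R0 → (0, 7, 4, 2)  (L[3][0] := 8)
[col 1] pivot 5
  R2 -= 9*R1 → (0, 0, 4, 9)  (L[2][1] := 9)
  R3 -= 8*R1 → (0, 0, 1, 3)  (L[3][1] := 8)
[col 2] pivot 4
  R3 -= 3*R2 → (0, 0, 0, 9)  (L[3][2] := 3)

L[2][1] = 9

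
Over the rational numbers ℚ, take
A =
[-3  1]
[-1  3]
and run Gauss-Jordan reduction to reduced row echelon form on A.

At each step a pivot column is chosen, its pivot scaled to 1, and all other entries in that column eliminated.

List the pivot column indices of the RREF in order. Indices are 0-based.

pivot(0,0)=-3: scale R0 → (1, -1/3)
  clear (1,0): R1 −= (-1)R0 → (0, 8/3)
pivot(1,1)=8/3: scale R1 → (0, 1)
  clear (0,1): R0 −= (-1/3)R1 → (1, 0)

pivot columns: 0, 1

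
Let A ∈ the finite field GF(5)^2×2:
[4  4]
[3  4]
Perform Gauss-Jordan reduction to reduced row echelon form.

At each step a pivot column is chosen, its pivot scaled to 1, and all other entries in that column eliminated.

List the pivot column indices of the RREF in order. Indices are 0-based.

pivot columns: 0, 1

pivot(0,0)=4: scale R0 → (1, 1)
  clear (1,0): R1 −= (3)R0 → (0, 1)
pivot(1,1)=1: scale R1 → (0, 1)
  clear (0,1): R0 −= (1)R1 → (1, 0)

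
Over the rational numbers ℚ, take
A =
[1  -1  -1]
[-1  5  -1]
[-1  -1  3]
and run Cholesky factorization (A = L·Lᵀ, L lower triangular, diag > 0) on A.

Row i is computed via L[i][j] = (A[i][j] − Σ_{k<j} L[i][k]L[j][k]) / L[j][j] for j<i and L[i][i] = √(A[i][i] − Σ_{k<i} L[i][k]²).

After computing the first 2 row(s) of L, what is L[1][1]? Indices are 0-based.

L[1][1] = 2

Step 1: L[0][0] = √(1) = 1.
  L[1][0] = (-1) / L[0][0] = -1.
Step 2: L[1][1] = √(4) = 2.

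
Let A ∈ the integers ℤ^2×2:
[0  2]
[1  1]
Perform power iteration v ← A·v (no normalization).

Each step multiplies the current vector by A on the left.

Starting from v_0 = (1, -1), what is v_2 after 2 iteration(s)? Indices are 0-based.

v_0 = (1, -1).
v_1 = A·v_0 = (-2, 0).
v_2 = A·v_1 = (0, -2).

v_2 = (0, -2)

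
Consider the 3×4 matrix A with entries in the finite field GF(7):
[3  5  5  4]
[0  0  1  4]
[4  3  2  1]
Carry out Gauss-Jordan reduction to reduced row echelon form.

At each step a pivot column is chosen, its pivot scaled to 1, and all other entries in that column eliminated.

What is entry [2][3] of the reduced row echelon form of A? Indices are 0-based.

step 1: normalize row 0 (÷3) = (1, 4, 4, 6)
  row 2: subtract 4×row0 = (0, 1, 0, 5)
step 2: exchange rows 1,2
step 2: normalize row 1 (÷1) = (0, 1, 0, 5)
  row 0: subtract 4×row1 = (1, 0, 4, 0)
step 3: normalize row 2 (÷1) = (0, 0, 1, 4)
  row 0: subtract 4×row2 = (1, 0, 0, 5)

M[2][3] = 4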